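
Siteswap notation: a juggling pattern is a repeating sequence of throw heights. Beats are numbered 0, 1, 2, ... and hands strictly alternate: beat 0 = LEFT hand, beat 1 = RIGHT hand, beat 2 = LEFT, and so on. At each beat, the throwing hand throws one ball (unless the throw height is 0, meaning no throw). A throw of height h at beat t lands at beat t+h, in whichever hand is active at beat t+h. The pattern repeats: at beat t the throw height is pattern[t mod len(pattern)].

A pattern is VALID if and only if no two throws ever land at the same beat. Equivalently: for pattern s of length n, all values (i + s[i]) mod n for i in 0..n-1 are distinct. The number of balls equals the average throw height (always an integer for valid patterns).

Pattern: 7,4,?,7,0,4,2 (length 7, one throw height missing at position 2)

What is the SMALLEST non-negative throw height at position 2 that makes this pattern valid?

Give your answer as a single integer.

i=0: (0 + 7) mod 7 = 0
i=1: (1 + 4) mod 7 = 5
i=2: s[i]=? (unknown)
i=3: (3 + 7) mod 7 = 3
i=4: (4 + 0) mod 7 = 4
i=5: (5 + 4) mod 7 = 2
i=6: (6 + 2) mod 7 = 1
Known residues: [0, 1, 2, 3, 4, 5]; need a permutation of 0..6, so missing residue r = 6
Need (2 + s) mod 7 = 6; smallest s = (6 - 2) mod 7 = 4

Answer: 4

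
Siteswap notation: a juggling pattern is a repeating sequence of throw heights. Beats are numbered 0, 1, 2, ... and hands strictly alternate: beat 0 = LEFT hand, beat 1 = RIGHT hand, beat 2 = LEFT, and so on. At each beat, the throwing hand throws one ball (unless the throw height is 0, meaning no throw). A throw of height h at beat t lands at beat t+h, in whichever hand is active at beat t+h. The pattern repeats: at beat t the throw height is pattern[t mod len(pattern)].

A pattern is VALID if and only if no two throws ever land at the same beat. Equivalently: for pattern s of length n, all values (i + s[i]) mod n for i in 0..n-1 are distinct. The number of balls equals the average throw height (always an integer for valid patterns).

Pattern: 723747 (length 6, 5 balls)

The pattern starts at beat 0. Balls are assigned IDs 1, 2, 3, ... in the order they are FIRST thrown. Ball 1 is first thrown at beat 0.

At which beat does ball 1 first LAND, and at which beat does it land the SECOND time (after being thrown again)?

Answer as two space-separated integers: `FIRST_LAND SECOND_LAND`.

Beat 0 (L): throw ball1 h=7 -> lands@7:R; in-air after throw: [b1@7:R]
Beat 1 (R): throw ball2 h=2 -> lands@3:R; in-air after throw: [b2@3:R b1@7:R]
Beat 2 (L): throw ball3 h=3 -> lands@5:R; in-air after throw: [b2@3:R b3@5:R b1@7:R]
Beat 3 (R): throw ball2 h=7 -> lands@10:L; in-air after throw: [b3@5:R b1@7:R b2@10:L]
Beat 4 (L): throw ball4 h=4 -> lands@8:L; in-air after throw: [b3@5:R b1@7:R b4@8:L b2@10:L]
Beat 5 (R): throw ball3 h=7 -> lands@12:L; in-air after throw: [b1@7:R b4@8:L b2@10:L b3@12:L]
Beat 6 (L): throw ball5 h=7 -> lands@13:R; in-air after throw: [b1@7:R b4@8:L b2@10:L b3@12:L b5@13:R]
Beat 7 (R): throw ball1 h=2 -> lands@9:R; in-air after throw: [b4@8:L b1@9:R b2@10:L b3@12:L b5@13:R]
Beat 8 (L): throw ball4 h=3 -> lands@11:R; in-air after throw: [b1@9:R b2@10:L b4@11:R b3@12:L b5@13:R]
Beat 9 (R): throw ball1 h=7 -> lands@16:L; in-air after throw: [b2@10:L b4@11:R b3@12:L b5@13:R b1@16:L]
Ball 1: thrown@0 h=7 -> first land @7; rethrown@7 h=2 -> second land @9

Answer: 7 9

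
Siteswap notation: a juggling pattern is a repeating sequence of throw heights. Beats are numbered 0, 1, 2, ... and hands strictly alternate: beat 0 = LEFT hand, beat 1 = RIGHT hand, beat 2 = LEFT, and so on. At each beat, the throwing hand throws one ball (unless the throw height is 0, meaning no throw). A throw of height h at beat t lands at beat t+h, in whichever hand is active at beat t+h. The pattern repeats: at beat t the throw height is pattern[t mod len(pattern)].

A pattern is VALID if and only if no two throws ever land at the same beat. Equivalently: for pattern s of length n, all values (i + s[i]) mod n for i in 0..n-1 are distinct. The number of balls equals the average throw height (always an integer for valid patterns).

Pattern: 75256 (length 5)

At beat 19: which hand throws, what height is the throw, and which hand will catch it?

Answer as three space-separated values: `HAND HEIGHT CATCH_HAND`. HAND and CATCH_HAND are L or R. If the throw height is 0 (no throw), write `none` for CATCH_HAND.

Answer: R 6 R

Derivation:
Beat 19: 19 mod 2 = 1, so hand = R
Throw height = pattern[19 mod 5] = pattern[4] = 6
Lands at beat 19+6=25, 25 mod 2 = 1, so catch hand = R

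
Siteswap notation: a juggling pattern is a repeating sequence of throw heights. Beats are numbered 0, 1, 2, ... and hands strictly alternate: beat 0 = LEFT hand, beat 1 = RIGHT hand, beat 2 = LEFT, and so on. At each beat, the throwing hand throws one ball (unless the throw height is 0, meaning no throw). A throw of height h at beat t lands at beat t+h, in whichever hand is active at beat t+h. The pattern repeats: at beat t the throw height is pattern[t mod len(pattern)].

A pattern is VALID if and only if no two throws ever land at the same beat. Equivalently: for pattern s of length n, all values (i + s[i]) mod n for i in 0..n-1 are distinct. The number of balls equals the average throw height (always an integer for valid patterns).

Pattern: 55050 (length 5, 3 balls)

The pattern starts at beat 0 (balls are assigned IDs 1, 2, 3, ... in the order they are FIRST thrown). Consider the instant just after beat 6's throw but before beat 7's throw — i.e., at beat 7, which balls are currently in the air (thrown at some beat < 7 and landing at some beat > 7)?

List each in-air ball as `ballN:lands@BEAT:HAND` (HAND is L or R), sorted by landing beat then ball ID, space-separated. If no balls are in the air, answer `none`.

Beat 0 (L): throw ball1 h=5 -> lands@5:R; in-air after throw: [b1@5:R]
Beat 1 (R): throw ball2 h=5 -> lands@6:L; in-air after throw: [b1@5:R b2@6:L]
Beat 3 (R): throw ball3 h=5 -> lands@8:L; in-air after throw: [b1@5:R b2@6:L b3@8:L]
Beat 5 (R): throw ball1 h=5 -> lands@10:L; in-air after throw: [b2@6:L b3@8:L b1@10:L]
Beat 6 (L): throw ball2 h=5 -> lands@11:R; in-air after throw: [b3@8:L b1@10:L b2@11:R]

Answer: ball3:lands@8:L ball1:lands@10:L ball2:lands@11:R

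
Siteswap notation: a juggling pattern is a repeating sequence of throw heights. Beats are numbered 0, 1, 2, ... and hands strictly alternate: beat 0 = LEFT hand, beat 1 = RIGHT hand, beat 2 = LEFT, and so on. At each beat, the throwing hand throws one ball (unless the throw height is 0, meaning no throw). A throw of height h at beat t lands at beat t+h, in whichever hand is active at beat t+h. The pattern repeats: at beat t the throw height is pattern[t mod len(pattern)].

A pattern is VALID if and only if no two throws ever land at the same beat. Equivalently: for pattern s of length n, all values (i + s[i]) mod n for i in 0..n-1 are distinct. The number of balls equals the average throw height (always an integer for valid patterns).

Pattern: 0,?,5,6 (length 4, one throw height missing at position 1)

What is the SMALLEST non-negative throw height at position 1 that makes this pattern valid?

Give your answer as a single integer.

i=0: (0 + 0) mod 4 = 0
i=1: s[i]=? (unknown)
i=2: (2 + 5) mod 4 = 3
i=3: (3 + 6) mod 4 = 1
Known residues: [0, 1, 3]; need a permutation of 0..3, so missing residue r = 2
Need (1 + s) mod 4 = 2; smallest s = (2 - 1) mod 4 = 1

Answer: 1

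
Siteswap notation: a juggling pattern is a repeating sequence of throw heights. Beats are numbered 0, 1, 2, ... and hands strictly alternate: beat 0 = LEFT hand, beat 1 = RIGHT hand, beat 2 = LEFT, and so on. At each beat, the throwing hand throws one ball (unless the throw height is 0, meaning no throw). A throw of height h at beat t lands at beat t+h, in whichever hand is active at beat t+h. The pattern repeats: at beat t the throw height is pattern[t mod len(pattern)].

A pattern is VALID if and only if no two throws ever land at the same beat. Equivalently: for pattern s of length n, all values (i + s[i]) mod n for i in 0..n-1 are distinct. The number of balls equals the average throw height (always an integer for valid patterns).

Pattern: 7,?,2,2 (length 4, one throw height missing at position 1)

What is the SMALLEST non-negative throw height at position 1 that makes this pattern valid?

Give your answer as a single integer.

Answer: 1

Derivation:
i=0: (0 + 7) mod 4 = 3
i=1: s[i]=? (unknown)
i=2: (2 + 2) mod 4 = 0
i=3: (3 + 2) mod 4 = 1
Known residues: [0, 1, 3]; need a permutation of 0..3, so missing residue r = 2
Need (1 + s) mod 4 = 2; smallest s = (2 - 1) mod 4 = 1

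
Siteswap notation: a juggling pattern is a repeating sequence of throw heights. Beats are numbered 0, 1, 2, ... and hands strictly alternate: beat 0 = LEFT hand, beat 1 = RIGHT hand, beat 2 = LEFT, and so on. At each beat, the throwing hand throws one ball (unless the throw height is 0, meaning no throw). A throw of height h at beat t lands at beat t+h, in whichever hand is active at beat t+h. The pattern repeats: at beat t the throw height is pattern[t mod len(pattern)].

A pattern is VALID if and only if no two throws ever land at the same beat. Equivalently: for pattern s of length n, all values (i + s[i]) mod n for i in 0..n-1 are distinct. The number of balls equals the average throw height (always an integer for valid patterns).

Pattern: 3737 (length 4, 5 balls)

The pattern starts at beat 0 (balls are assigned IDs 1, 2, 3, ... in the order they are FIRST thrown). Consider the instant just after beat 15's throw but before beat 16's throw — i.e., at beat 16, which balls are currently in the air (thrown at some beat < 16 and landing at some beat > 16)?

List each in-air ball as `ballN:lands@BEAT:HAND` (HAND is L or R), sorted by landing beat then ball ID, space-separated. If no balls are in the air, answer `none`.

Answer: ball4:lands@17:R ball2:lands@18:L ball1:lands@20:L ball3:lands@22:L

Derivation:
Beat 0 (L): throw ball1 h=3 -> lands@3:R; in-air after throw: [b1@3:R]
Beat 1 (R): throw ball2 h=7 -> lands@8:L; in-air after throw: [b1@3:R b2@8:L]
Beat 2 (L): throw ball3 h=3 -> lands@5:R; in-air after throw: [b1@3:R b3@5:R b2@8:L]
Beat 3 (R): throw ball1 h=7 -> lands@10:L; in-air after throw: [b3@5:R b2@8:L b1@10:L]
Beat 4 (L): throw ball4 h=3 -> lands@7:R; in-air after throw: [b3@5:R b4@7:R b2@8:L b1@10:L]
Beat 5 (R): throw ball3 h=7 -> lands@12:L; in-air after throw: [b4@7:R b2@8:L b1@10:L b3@12:L]
Beat 6 (L): throw ball5 h=3 -> lands@9:R; in-air after throw: [b4@7:R b2@8:L b5@9:R b1@10:L b3@12:L]
Beat 7 (R): throw ball4 h=7 -> lands@14:L; in-air after throw: [b2@8:L b5@9:R b1@10:L b3@12:L b4@14:L]
Beat 8 (L): throw ball2 h=3 -> lands@11:R; in-air after throw: [b5@9:R b1@10:L b2@11:R b3@12:L b4@14:L]
Beat 9 (R): throw ball5 h=7 -> lands@16:L; in-air after throw: [b1@10:L b2@11:R b3@12:L b4@14:L b5@16:L]
Beat 10 (L): throw ball1 h=3 -> lands@13:R; in-air after throw: [b2@11:R b3@12:L b1@13:R b4@14:L b5@16:L]
Beat 11 (R): throw ball2 h=7 -> lands@18:L; in-air after throw: [b3@12:L b1@13:R b4@14:L b5@16:L b2@18:L]
Beat 12 (L): throw ball3 h=3 -> lands@15:R; in-air after throw: [b1@13:R b4@14:L b3@15:R b5@16:L b2@18:L]
Beat 13 (R): throw ball1 h=7 -> lands@20:L; in-air after throw: [b4@14:L b3@15:R b5@16:L b2@18:L b1@20:L]
Beat 14 (L): throw ball4 h=3 -> lands@17:R; in-air after throw: [b3@15:R b5@16:L b4@17:R b2@18:L b1@20:L]
Beat 15 (R): throw ball3 h=7 -> lands@22:L; in-air after throw: [b5@16:L b4@17:R b2@18:L b1@20:L b3@22:L]
Beat 16 (L): throw ball5 h=3 -> lands@19:R; in-air after throw: [b4@17:R b2@18:L b5@19:R b1@20:L b3@22:L]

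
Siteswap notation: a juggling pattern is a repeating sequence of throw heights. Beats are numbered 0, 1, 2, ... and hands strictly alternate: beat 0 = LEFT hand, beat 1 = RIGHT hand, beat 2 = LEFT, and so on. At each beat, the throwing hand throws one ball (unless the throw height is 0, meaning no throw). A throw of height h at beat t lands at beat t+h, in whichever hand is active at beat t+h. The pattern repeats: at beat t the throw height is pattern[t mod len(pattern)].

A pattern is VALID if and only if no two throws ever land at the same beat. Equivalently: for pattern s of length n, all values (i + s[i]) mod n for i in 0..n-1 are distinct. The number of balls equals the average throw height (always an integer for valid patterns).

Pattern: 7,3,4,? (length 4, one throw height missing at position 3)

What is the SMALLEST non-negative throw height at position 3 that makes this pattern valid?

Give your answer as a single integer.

i=0: (0 + 7) mod 4 = 3
i=1: (1 + 3) mod 4 = 0
i=2: (2 + 4) mod 4 = 2
i=3: s[i]=? (unknown)
Known residues: [0, 2, 3]; need a permutation of 0..3, so missing residue r = 1
Need (3 + s) mod 4 = 1; smallest s = (1 - 3) mod 4 = 2

Answer: 2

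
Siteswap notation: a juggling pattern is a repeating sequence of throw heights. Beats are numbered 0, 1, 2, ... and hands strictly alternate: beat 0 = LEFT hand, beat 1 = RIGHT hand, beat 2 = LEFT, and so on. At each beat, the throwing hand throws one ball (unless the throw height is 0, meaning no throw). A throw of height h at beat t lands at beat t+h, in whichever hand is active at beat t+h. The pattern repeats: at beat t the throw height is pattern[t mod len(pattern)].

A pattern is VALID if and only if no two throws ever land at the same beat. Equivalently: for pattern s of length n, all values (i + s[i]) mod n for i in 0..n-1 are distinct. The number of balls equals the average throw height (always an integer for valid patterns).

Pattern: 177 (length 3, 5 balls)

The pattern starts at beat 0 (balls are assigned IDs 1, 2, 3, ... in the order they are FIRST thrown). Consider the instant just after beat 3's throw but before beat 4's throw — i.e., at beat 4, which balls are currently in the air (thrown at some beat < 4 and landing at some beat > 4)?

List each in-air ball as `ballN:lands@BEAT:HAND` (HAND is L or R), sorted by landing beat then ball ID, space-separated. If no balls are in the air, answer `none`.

Beat 0 (L): throw ball1 h=1 -> lands@1:R; in-air after throw: [b1@1:R]
Beat 1 (R): throw ball1 h=7 -> lands@8:L; in-air after throw: [b1@8:L]
Beat 2 (L): throw ball2 h=7 -> lands@9:R; in-air after throw: [b1@8:L b2@9:R]
Beat 3 (R): throw ball3 h=1 -> lands@4:L; in-air after throw: [b3@4:L b1@8:L b2@9:R]
Beat 4 (L): throw ball3 h=7 -> lands@11:R; in-air after throw: [b1@8:L b2@9:R b3@11:R]

Answer: ball1:lands@8:L ball2:lands@9:R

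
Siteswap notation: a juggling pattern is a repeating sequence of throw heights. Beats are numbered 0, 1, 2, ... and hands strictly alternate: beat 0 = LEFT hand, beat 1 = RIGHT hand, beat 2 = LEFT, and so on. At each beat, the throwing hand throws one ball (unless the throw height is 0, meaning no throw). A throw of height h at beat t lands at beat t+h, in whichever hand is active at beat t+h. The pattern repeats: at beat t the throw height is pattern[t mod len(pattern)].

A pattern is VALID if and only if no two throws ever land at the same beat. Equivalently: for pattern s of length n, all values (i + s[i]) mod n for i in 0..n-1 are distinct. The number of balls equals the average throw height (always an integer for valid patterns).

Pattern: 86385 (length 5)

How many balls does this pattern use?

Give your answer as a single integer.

Answer: 6

Derivation:
Pattern = [8, 6, 3, 8, 5], length n = 5
  position 0: throw height = 8, running sum = 8
  position 1: throw height = 6, running sum = 14
  position 2: throw height = 3, running sum = 17
  position 3: throw height = 8, running sum = 25
  position 4: throw height = 5, running sum = 30
Total sum = 30; balls = sum / n = 30 / 5 = 6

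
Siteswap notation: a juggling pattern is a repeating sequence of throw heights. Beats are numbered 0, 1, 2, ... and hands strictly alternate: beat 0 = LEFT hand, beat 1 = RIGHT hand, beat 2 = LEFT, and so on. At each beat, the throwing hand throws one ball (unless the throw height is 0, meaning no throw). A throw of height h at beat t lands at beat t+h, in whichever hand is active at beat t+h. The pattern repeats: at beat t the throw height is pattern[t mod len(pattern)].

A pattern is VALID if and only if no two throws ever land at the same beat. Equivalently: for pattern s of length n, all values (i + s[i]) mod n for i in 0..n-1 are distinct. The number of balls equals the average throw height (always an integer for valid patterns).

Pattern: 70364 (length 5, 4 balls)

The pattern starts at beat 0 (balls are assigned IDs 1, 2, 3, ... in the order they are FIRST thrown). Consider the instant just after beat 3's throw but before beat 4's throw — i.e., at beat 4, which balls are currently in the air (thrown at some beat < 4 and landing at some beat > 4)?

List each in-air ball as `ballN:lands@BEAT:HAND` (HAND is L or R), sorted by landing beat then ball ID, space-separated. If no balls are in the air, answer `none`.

Beat 0 (L): throw ball1 h=7 -> lands@7:R; in-air after throw: [b1@7:R]
Beat 2 (L): throw ball2 h=3 -> lands@5:R; in-air after throw: [b2@5:R b1@7:R]
Beat 3 (R): throw ball3 h=6 -> lands@9:R; in-air after throw: [b2@5:R b1@7:R b3@9:R]
Beat 4 (L): throw ball4 h=4 -> lands@8:L; in-air after throw: [b2@5:R b1@7:R b4@8:L b3@9:R]

Answer: ball2:lands@5:R ball1:lands@7:R ball3:lands@9:R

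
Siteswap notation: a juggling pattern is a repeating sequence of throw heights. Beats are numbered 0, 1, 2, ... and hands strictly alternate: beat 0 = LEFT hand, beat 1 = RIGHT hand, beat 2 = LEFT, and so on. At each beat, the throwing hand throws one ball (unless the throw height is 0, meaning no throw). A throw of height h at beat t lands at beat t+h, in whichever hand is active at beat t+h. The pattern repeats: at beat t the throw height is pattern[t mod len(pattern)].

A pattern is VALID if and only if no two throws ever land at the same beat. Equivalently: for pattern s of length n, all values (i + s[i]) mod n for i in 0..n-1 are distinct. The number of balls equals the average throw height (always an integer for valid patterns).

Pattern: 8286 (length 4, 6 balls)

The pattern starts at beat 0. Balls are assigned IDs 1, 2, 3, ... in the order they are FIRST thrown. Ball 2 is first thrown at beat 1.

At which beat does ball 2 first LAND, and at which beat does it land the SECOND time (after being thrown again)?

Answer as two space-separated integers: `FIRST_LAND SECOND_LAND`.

Answer: 3 9

Derivation:
Beat 0 (L): throw ball1 h=8 -> lands@8:L; in-air after throw: [b1@8:L]
Beat 1 (R): throw ball2 h=2 -> lands@3:R; in-air after throw: [b2@3:R b1@8:L]
Beat 2 (L): throw ball3 h=8 -> lands@10:L; in-air after throw: [b2@3:R b1@8:L b3@10:L]
Beat 3 (R): throw ball2 h=6 -> lands@9:R; in-air after throw: [b1@8:L b2@9:R b3@10:L]
Beat 4 (L): throw ball4 h=8 -> lands@12:L; in-air after throw: [b1@8:L b2@9:R b3@10:L b4@12:L]
Beat 5 (R): throw ball5 h=2 -> lands@7:R; in-air after throw: [b5@7:R b1@8:L b2@9:R b3@10:L b4@12:L]
Beat 6 (L): throw ball6 h=8 -> lands@14:L; in-air after throw: [b5@7:R b1@8:L b2@9:R b3@10:L b4@12:L b6@14:L]
Beat 7 (R): throw ball5 h=6 -> lands@13:R; in-air after throw: [b1@8:L b2@9:R b3@10:L b4@12:L b5@13:R b6@14:L]
Beat 8 (L): throw ball1 h=8 -> lands@16:L; in-air after throw: [b2@9:R b3@10:L b4@12:L b5@13:R b6@14:L b1@16:L]
Beat 9 (R): throw ball2 h=2 -> lands@11:R; in-air after throw: [b3@10:L b2@11:R b4@12:L b5@13:R b6@14:L b1@16:L]
Ball 2: thrown@1 h=2 -> first land @3; rethrown@3 h=6 -> second land @9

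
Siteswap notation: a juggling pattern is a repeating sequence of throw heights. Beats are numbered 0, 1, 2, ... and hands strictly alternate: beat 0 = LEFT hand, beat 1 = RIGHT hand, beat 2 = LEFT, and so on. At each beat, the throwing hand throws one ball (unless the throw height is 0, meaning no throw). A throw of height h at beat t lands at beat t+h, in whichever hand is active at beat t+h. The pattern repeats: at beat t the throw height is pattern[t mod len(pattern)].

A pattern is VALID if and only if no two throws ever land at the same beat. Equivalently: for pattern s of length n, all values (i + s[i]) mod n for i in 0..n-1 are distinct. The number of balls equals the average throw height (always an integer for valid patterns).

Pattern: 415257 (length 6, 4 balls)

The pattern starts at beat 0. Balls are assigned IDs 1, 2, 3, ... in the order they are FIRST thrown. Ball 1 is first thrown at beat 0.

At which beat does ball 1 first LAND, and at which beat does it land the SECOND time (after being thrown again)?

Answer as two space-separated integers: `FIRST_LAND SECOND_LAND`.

Beat 0 (L): throw ball1 h=4 -> lands@4:L; in-air after throw: [b1@4:L]
Beat 1 (R): throw ball2 h=1 -> lands@2:L; in-air after throw: [b2@2:L b1@4:L]
Beat 2 (L): throw ball2 h=5 -> lands@7:R; in-air after throw: [b1@4:L b2@7:R]
Beat 3 (R): throw ball3 h=2 -> lands@5:R; in-air after throw: [b1@4:L b3@5:R b2@7:R]
Beat 4 (L): throw ball1 h=5 -> lands@9:R; in-air after throw: [b3@5:R b2@7:R b1@9:R]
Beat 5 (R): throw ball3 h=7 -> lands@12:L; in-air after throw: [b2@7:R b1@9:R b3@12:L]
Beat 6 (L): throw ball4 h=4 -> lands@10:L; in-air after throw: [b2@7:R b1@9:R b4@10:L b3@12:L]
Beat 7 (R): throw ball2 h=1 -> lands@8:L; in-air after throw: [b2@8:L b1@9:R b4@10:L b3@12:L]
Beat 8 (L): throw ball2 h=5 -> lands@13:R; in-air after throw: [b1@9:R b4@10:L b3@12:L b2@13:R]
Beat 9 (R): throw ball1 h=2 -> lands@11:R; in-air after throw: [b4@10:L b1@11:R b3@12:L b2@13:R]
Ball 1: thrown@0 h=4 -> first land @4; rethrown@4 h=5 -> second land @9

Answer: 4 9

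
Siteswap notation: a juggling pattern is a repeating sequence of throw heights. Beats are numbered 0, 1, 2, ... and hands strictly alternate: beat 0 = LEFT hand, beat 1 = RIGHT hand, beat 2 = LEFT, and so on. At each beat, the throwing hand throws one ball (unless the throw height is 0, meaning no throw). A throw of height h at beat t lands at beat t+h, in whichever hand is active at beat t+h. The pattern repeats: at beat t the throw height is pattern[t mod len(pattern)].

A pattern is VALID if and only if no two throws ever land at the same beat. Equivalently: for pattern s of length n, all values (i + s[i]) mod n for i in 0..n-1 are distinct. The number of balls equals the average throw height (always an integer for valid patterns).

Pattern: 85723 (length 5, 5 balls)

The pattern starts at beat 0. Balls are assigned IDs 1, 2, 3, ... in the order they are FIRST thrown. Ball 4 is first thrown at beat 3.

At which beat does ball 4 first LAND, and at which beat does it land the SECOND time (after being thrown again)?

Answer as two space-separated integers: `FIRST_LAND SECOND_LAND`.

Answer: 5 13

Derivation:
Beat 0 (L): throw ball1 h=8 -> lands@8:L; in-air after throw: [b1@8:L]
Beat 1 (R): throw ball2 h=5 -> lands@6:L; in-air after throw: [b2@6:L b1@8:L]
Beat 2 (L): throw ball3 h=7 -> lands@9:R; in-air after throw: [b2@6:L b1@8:L b3@9:R]
Beat 3 (R): throw ball4 h=2 -> lands@5:R; in-air after throw: [b4@5:R b2@6:L b1@8:L b3@9:R]
Beat 4 (L): throw ball5 h=3 -> lands@7:R; in-air after throw: [b4@5:R b2@6:L b5@7:R b1@8:L b3@9:R]
Beat 5 (R): throw ball4 h=8 -> lands@13:R; in-air after throw: [b2@6:L b5@7:R b1@8:L b3@9:R b4@13:R]
Beat 6 (L): throw ball2 h=5 -> lands@11:R; in-air after throw: [b5@7:R b1@8:L b3@9:R b2@11:R b4@13:R]
Beat 7 (R): throw ball5 h=7 -> lands@14:L; in-air after throw: [b1@8:L b3@9:R b2@11:R b4@13:R b5@14:L]
Beat 8 (L): throw ball1 h=2 -> lands@10:L; in-air after throw: [b3@9:R b1@10:L b2@11:R b4@13:R b5@14:L]
Beat 9 (R): throw ball3 h=3 -> lands@12:L; in-air after throw: [b1@10:L b2@11:R b3@12:L b4@13:R b5@14:L]
Beat 10 (L): throw ball1 h=8 -> lands@18:L; in-air after throw: [b2@11:R b3@12:L b4@13:R b5@14:L b1@18:L]
Beat 11 (R): throw ball2 h=5 -> lands@16:L; in-air after throw: [b3@12:L b4@13:R b5@14:L b2@16:L b1@18:L]
Beat 12 (L): throw ball3 h=7 -> lands@19:R; in-air after throw: [b4@13:R b5@14:L b2@16:L b1@18:L b3@19:R]
Beat 13 (R): throw ball4 h=2 -> lands@15:R; in-air after throw: [b5@14:L b4@15:R b2@16:L b1@18:L b3@19:R]
Ball 4: thrown@3 h=2 -> first land @5; rethrown@5 h=8 -> second land @13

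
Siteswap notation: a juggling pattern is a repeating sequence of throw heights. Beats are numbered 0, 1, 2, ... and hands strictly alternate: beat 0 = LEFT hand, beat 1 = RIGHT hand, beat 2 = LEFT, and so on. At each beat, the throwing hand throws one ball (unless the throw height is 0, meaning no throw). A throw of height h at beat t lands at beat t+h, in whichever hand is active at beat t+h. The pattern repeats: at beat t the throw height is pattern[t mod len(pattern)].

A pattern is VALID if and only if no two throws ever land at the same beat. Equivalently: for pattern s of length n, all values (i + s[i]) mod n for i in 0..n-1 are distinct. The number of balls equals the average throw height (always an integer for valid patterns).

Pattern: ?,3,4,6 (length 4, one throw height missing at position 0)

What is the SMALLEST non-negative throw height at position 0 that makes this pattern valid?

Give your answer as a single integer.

Answer: 3

Derivation:
i=0: s[i]=? (unknown)
i=1: (1 + 3) mod 4 = 0
i=2: (2 + 4) mod 4 = 2
i=3: (3 + 6) mod 4 = 1
Known residues: [0, 1, 2]; need a permutation of 0..3, so missing residue r = 3
Need (0 + s) mod 4 = 3; smallest s = (3 - 0) mod 4 = 3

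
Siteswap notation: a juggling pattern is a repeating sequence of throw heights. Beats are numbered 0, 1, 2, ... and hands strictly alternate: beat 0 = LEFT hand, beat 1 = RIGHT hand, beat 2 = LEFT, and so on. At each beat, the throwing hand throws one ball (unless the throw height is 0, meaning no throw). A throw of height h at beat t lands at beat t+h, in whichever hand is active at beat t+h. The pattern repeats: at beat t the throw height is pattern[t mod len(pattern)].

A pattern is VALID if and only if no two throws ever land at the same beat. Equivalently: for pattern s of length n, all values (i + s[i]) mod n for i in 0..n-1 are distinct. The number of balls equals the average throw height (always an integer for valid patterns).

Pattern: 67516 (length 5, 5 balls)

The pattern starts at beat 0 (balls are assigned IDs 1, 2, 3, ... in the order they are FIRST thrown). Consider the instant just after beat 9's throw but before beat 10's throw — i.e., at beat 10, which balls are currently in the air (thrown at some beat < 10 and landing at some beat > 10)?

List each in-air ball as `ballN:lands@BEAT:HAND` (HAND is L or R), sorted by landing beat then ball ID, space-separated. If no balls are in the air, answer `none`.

Beat 0 (L): throw ball1 h=6 -> lands@6:L; in-air after throw: [b1@6:L]
Beat 1 (R): throw ball2 h=7 -> lands@8:L; in-air after throw: [b1@6:L b2@8:L]
Beat 2 (L): throw ball3 h=5 -> lands@7:R; in-air after throw: [b1@6:L b3@7:R b2@8:L]
Beat 3 (R): throw ball4 h=1 -> lands@4:L; in-air after throw: [b4@4:L b1@6:L b3@7:R b2@8:L]
Beat 4 (L): throw ball4 h=6 -> lands@10:L; in-air after throw: [b1@6:L b3@7:R b2@8:L b4@10:L]
Beat 5 (R): throw ball5 h=6 -> lands@11:R; in-air after throw: [b1@6:L b3@7:R b2@8:L b4@10:L b5@11:R]
Beat 6 (L): throw ball1 h=7 -> lands@13:R; in-air after throw: [b3@7:R b2@8:L b4@10:L b5@11:R b1@13:R]
Beat 7 (R): throw ball3 h=5 -> lands@12:L; in-air after throw: [b2@8:L b4@10:L b5@11:R b3@12:L b1@13:R]
Beat 8 (L): throw ball2 h=1 -> lands@9:R; in-air after throw: [b2@9:R b4@10:L b5@11:R b3@12:L b1@13:R]
Beat 9 (R): throw ball2 h=6 -> lands@15:R; in-air after throw: [b4@10:L b5@11:R b3@12:L b1@13:R b2@15:R]
Beat 10 (L): throw ball4 h=6 -> lands@16:L; in-air after throw: [b5@11:R b3@12:L b1@13:R b2@15:R b4@16:L]

Answer: ball5:lands@11:R ball3:lands@12:L ball1:lands@13:R ball2:lands@15:R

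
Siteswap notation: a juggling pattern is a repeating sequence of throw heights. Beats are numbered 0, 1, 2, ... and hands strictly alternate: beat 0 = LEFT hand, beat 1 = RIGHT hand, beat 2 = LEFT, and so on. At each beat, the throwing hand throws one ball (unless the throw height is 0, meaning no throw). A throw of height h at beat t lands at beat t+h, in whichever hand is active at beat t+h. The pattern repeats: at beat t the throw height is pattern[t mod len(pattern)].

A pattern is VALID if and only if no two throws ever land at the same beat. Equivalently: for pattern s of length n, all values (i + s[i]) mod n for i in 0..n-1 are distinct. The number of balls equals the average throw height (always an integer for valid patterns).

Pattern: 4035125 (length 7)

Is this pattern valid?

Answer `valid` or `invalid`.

i=0: (i + s[i]) mod n = (0 + 4) mod 7 = 4
i=1: (i + s[i]) mod n = (1 + 0) mod 7 = 1
i=2: (i + s[i]) mod n = (2 + 3) mod 7 = 5
i=3: (i + s[i]) mod n = (3 + 5) mod 7 = 1
i=4: (i + s[i]) mod n = (4 + 1) mod 7 = 5
i=5: (i + s[i]) mod n = (5 + 2) mod 7 = 0
i=6: (i + s[i]) mod n = (6 + 5) mod 7 = 4
Residues: [4, 1, 5, 1, 5, 0, 4], distinct: False

Answer: invalid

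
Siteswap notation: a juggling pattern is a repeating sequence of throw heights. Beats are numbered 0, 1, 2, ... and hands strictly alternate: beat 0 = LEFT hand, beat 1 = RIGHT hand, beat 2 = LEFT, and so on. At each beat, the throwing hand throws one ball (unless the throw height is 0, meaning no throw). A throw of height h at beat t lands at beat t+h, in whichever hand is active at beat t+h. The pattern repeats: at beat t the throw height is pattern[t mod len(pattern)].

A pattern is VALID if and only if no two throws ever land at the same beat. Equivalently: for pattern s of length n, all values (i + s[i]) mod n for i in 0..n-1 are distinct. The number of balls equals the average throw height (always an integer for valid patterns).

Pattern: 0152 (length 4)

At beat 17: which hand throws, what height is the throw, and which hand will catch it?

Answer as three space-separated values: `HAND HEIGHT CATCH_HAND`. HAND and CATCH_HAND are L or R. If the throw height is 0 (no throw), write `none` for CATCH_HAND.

Beat 17: 17 mod 2 = 1, so hand = R
Throw height = pattern[17 mod 4] = pattern[1] = 1
Lands at beat 17+1=18, 18 mod 2 = 0, so catch hand = L

Answer: R 1 L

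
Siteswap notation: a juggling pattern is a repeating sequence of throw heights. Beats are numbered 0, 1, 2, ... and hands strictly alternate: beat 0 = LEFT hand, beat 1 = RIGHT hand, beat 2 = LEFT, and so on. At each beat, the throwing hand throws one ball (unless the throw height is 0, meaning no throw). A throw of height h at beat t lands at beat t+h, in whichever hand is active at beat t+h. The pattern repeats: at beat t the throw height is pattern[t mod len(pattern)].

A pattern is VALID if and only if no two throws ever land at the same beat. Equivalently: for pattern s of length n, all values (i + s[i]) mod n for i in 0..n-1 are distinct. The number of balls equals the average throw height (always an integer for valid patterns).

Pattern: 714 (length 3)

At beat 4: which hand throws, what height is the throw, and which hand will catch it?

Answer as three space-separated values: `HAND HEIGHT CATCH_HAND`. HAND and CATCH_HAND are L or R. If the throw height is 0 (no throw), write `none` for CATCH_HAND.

Beat 4: 4 mod 2 = 0, so hand = L
Throw height = pattern[4 mod 3] = pattern[1] = 1
Lands at beat 4+1=5, 5 mod 2 = 1, so catch hand = R

Answer: L 1 R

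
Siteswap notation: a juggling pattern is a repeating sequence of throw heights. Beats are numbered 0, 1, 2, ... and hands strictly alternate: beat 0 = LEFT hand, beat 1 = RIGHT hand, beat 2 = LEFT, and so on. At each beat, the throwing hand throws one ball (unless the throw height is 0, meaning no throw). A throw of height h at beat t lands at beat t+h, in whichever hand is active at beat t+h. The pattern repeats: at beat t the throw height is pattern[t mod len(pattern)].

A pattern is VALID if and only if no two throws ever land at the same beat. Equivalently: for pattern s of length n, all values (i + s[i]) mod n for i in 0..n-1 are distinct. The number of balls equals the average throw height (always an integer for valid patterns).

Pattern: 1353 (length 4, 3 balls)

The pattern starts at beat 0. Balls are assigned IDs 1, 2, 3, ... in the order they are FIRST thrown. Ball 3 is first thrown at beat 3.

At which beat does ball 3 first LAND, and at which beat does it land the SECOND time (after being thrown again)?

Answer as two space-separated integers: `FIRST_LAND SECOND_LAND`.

Answer: 6 11

Derivation:
Beat 0 (L): throw ball1 h=1 -> lands@1:R; in-air after throw: [b1@1:R]
Beat 1 (R): throw ball1 h=3 -> lands@4:L; in-air after throw: [b1@4:L]
Beat 2 (L): throw ball2 h=5 -> lands@7:R; in-air after throw: [b1@4:L b2@7:R]
Beat 3 (R): throw ball3 h=3 -> lands@6:L; in-air after throw: [b1@4:L b3@6:L b2@7:R]
Beat 4 (L): throw ball1 h=1 -> lands@5:R; in-air after throw: [b1@5:R b3@6:L b2@7:R]
Beat 5 (R): throw ball1 h=3 -> lands@8:L; in-air after throw: [b3@6:L b2@7:R b1@8:L]
Beat 6 (L): throw ball3 h=5 -> lands@11:R; in-air after throw: [b2@7:R b1@8:L b3@11:R]
Beat 7 (R): throw ball2 h=3 -> lands@10:L; in-air after throw: [b1@8:L b2@10:L b3@11:R]
Beat 8 (L): throw ball1 h=1 -> lands@9:R; in-air after throw: [b1@9:R b2@10:L b3@11:R]
Beat 9 (R): throw ball1 h=3 -> lands@12:L; in-air after throw: [b2@10:L b3@11:R b1@12:L]
Beat 10 (L): throw ball2 h=5 -> lands@15:R; in-air after throw: [b3@11:R b1@12:L b2@15:R]
Beat 11 (R): throw ball3 h=3 -> lands@14:L; in-air after throw: [b1@12:L b3@14:L b2@15:R]
Ball 3: thrown@3 h=3 -> first land @6; rethrown@6 h=5 -> second land @11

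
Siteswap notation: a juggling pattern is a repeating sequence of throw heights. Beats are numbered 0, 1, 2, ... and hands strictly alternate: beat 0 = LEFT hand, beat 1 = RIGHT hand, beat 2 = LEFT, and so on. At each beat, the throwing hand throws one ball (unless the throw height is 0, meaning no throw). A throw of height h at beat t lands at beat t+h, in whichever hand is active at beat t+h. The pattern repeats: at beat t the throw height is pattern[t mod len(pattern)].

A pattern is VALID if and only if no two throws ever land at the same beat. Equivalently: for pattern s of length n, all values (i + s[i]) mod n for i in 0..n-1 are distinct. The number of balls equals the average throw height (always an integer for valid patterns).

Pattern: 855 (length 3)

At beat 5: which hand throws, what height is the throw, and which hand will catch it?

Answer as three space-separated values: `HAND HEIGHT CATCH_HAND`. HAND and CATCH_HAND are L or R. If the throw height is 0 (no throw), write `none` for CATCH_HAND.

Beat 5: 5 mod 2 = 1, so hand = R
Throw height = pattern[5 mod 3] = pattern[2] = 5
Lands at beat 5+5=10, 10 mod 2 = 0, so catch hand = L

Answer: R 5 L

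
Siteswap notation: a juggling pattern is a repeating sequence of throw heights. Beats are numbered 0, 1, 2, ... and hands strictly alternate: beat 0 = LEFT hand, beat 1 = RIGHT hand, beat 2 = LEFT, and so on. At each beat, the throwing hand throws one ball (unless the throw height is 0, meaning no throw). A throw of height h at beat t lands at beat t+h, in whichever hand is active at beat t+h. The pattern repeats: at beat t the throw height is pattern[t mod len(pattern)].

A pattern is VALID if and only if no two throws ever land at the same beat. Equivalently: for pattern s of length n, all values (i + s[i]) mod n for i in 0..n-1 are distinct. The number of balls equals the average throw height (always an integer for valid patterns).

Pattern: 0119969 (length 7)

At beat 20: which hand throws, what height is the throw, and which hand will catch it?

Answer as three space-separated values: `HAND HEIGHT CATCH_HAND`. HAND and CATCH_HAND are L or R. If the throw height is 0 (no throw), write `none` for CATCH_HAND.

Answer: L 9 R

Derivation:
Beat 20: 20 mod 2 = 0, so hand = L
Throw height = pattern[20 mod 7] = pattern[6] = 9
Lands at beat 20+9=29, 29 mod 2 = 1, so catch hand = R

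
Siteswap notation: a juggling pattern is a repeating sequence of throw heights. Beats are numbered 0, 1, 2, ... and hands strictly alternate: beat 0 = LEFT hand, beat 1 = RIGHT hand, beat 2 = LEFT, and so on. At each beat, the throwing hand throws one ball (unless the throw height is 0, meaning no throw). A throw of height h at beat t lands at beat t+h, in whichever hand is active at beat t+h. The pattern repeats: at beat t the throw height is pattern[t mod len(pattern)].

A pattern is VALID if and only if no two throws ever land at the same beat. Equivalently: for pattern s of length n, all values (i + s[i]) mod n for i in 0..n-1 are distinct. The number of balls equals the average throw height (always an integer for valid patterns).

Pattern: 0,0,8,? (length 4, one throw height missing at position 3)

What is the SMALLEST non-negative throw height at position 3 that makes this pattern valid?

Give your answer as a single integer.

Answer: 0

Derivation:
i=0: (0 + 0) mod 4 = 0
i=1: (1 + 0) mod 4 = 1
i=2: (2 + 8) mod 4 = 2
i=3: s[i]=? (unknown)
Known residues: [0, 1, 2]; need a permutation of 0..3, so missing residue r = 3
Need (3 + s) mod 4 = 3; smallest s = (3 - 3) mod 4 = 0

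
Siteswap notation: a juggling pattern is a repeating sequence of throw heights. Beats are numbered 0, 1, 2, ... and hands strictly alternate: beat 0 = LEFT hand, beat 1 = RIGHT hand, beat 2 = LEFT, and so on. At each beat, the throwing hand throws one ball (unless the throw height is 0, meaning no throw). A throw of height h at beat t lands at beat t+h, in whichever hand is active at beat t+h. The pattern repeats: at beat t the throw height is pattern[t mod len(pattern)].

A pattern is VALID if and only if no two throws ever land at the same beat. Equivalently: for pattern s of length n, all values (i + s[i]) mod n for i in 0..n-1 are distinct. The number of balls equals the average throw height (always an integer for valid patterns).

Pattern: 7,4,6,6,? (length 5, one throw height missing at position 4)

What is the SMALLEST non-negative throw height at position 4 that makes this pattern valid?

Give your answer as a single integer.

Answer: 2

Derivation:
i=0: (0 + 7) mod 5 = 2
i=1: (1 + 4) mod 5 = 0
i=2: (2 + 6) mod 5 = 3
i=3: (3 + 6) mod 5 = 4
i=4: s[i]=? (unknown)
Known residues: [0, 2, 3, 4]; need a permutation of 0..4, so missing residue r = 1
Need (4 + s) mod 5 = 1; smallest s = (1 - 4) mod 5 = 2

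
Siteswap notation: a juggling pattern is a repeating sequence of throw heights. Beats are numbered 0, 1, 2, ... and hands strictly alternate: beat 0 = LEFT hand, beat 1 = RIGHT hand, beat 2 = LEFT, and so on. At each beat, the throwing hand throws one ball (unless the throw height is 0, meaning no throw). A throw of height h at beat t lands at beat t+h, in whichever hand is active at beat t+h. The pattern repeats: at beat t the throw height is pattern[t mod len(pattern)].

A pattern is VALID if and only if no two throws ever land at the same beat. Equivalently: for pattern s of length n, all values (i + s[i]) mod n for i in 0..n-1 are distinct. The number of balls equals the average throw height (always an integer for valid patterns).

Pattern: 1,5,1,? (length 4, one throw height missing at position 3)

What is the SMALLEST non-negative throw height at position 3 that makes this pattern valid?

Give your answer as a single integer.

i=0: (0 + 1) mod 4 = 1
i=1: (1 + 5) mod 4 = 2
i=2: (2 + 1) mod 4 = 3
i=3: s[i]=? (unknown)
Known residues: [1, 2, 3]; need a permutation of 0..3, so missing residue r = 0
Need (3 + s) mod 4 = 0; smallest s = (0 - 3) mod 4 = 1

Answer: 1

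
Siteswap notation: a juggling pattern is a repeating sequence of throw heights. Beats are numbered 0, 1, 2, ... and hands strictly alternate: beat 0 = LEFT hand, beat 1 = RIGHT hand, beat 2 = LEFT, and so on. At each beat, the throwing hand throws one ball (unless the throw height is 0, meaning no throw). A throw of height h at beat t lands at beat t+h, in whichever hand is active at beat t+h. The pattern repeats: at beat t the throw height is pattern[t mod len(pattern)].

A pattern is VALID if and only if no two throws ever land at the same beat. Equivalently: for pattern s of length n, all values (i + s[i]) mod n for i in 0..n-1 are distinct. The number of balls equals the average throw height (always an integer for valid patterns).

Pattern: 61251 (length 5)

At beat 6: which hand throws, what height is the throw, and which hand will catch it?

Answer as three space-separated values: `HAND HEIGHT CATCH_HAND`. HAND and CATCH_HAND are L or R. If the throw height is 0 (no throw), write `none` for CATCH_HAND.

Answer: L 1 R

Derivation:
Beat 6: 6 mod 2 = 0, so hand = L
Throw height = pattern[6 mod 5] = pattern[1] = 1
Lands at beat 6+1=7, 7 mod 2 = 1, so catch hand = R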